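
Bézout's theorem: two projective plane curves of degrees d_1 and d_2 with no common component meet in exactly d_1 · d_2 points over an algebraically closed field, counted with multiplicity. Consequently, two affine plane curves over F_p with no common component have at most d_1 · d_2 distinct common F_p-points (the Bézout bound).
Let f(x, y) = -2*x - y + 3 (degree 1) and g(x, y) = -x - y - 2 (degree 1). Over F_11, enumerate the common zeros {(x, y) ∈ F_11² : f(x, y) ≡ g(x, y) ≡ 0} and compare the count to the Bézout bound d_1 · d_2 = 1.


Common zeros: {(5, 4)}; count = 1; Bézout bound = 1.

deg(f) = 1, deg(g) = 1, so Bézout bound = 1.
Scan x ∈ F_11. For each x, list the y ∈ F_11 with f(x, y) ≡ 0 and those with g(x, y) ≡ 0 (mod 11); the common zeros in that column are the intersection.
  x = 0: f ≡ 0 at y ∈ {3}; g ≡ 0 at y ∈ {9}; common: ∅.
  x = 1: f ≡ 0 at y ∈ {1}; g ≡ 0 at y ∈ {8}; common: ∅.
  x = 2: f ≡ 0 at y ∈ {10}; g ≡ 0 at y ∈ {7}; common: ∅.
  x = 3: f ≡ 0 at y ∈ {8}; g ≡ 0 at y ∈ {6}; common: ∅.
  x = 4: f ≡ 0 at y ∈ {6}; g ≡ 0 at y ∈ {5}; common: ∅.
  x = 5: f ≡ 0 at y ∈ {4}; g ≡ 0 at y ∈ {4}; common: {4}.
  x = 6: f ≡ 0 at y ∈ {2}; g ≡ 0 at y ∈ {3}; common: ∅.
  x = 7: f ≡ 0 at y ∈ {0}; g ≡ 0 at y ∈ {2}; common: ∅.
  x = 8: f ≡ 0 at y ∈ {9}; g ≡ 0 at y ∈ {1}; common: ∅.
  x = 9: f ≡ 0 at y ∈ {7}; g ≡ 0 at y ∈ {0}; common: ∅.
  x = 10: f ≡ 0 at y ∈ {5}; g ≡ 0 at y ∈ {10}; common: ∅.
Collecting: common zeros = {(5, 4)}, so the count is 1.
Comparison with the Bézout bound: 1 ≤ 1 = deg(f)·deg(g), as expected for curves with no common component (the bound is attained).


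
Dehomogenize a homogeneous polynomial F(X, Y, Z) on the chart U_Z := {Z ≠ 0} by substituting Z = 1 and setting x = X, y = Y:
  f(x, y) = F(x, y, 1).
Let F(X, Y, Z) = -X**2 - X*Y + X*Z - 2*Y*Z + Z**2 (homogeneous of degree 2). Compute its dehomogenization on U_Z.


f(x, y) = -x**2 - x*y + x - 2*y + 1

On U_Z we set Z = 1. Each monomial c·X^i·Y^j·Z^k in F becomes c·x^i·y^j·1^k = c·x^i·y^j.
Substituting Z = 1: F(X, Y, 1) = -x**2 - x*y + x - 2*y + 1.
Note: deg(f) ≤ deg(F) = 2; strict inequality happens when F is divisible by Z (lost terms).


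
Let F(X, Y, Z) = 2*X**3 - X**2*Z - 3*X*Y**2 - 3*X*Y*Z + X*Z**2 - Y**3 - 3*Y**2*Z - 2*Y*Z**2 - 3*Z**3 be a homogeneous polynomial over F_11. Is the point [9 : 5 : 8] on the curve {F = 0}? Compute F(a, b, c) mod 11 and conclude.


F(9,5,8) ≡ 8 (mod 11); P is NOT on the curve.

Evaluate F(9, 5, 8) term-by-term (mod 11).
  2*X**3 ↦ 2·729·1·1 = 1458
  -X**2*Z ↦ -1·81·1·8 = -648
  -3*X*Y**2 ↦ -3·9·25·1 = -675
  -3*X*Y*Z ↦ -3·9·5·8 = -1080
  X*Z**2 ↦ 1·9·1·64 = 576
  -Y**3 ↦ -1·1·125·1 = -125
  -3*Y**2*Z ↦ -3·1·25·8 = -600
  -2*Y*Z**2 ↦ -2·1·5·64 = -640
  -3*Z**3 ↦ -3·1·1·512 = -1536
Sum: F(9, 5, 8) = (1458) + (-648) + (-675) + (-1080) + (576) + (-125) + (-600) + (-640) + (-1536) = -3270.
Reducing mod 11: -3270 ≡ 8 (mod 11).
Since F(a, b, c) ≡ 8 ≠ 0 (mod 11), P does NOT lie on the curve.


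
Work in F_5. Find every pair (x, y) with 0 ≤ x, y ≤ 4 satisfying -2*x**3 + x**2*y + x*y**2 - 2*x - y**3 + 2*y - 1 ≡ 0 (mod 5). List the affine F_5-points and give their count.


Affine F_5-points: {(0, 1), (0, 2), (1, 0), (3, 2), (4, 4)}; count = 5.

For each of the 25 pairs (x, y) ∈ F_5², evaluate f(x, y) mod 5. Record the zeros.
  x = 0: [0↦4, 1↦0, 2↦0, 3↦3, 4↦3]  zeros at y ∈ {1, 2}
  x = 1: [0↦0, 1↦3, 2↦2, 3↦1, 4↦4]  zeros at y ∈ {0}
  x = 2: [0↦4, 1↦1, 2↦1, 3↦3, 4↦1]  zeros at y ∈ ∅
  x = 3: [0↦4, 1↦2, 2↦0, 3↦2, 4↦2]  zeros at y ∈ {2}
  x = 4: [0↦3, 1↦4, 2↦2, 3↦1, 4↦0]  zeros at y ∈ {4}
Collecting zeros: affine points = {(0, 1), (0, 2), (1, 0), (3, 2), (4, 4)}.
Total count |C(F_5)_aff| = 5.


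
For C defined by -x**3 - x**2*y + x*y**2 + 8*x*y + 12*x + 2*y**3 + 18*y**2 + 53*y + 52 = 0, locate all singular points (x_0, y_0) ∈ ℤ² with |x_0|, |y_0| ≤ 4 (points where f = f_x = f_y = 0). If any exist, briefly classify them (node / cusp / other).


Singular points: {(1, -3)}; classification: cusp.

Compute partial derivatives:
  f_x = -3*x**2 - 2*x*y + y**2 + 8*y + 12.
  f_y = -x**2 + 2*x*y + 8*x + 6*y**2 + 36*y + 53.
Scan x_0 ∈ {−4, ..., 4}. For each x_0, f_y(x_0, y) is a polynomial in y; find its integer roots y ∈ {−4, ..., 4}, then test f_x and f at those candidates.
  x = -4: f_y(-4, y) = 6*y**2 + 28*y + 5; no integer root y with |y| ≤ 4.
  x = -3: f_y(-3, y) = 6*y**2 + 30*y + 20; no integer root y with |y| ≤ 4.
  x = -2: f_y(-2, y) = 6*y**2 + 32*y + 33; no integer root y with |y| ≤ 4.
  x = -1: f_y(-1, y) = 6*y**2 + 34*y + 44; vanishes at y ∈ {-2}. (-1, -2): f_x = -7 ≠ 0.
  x = 0: f_y(0, y) = 6*y**2 + 36*y + 53; no integer root y with |y| ≤ 4.
  x = 1: f_y(1, y) = 6*y**2 + 38*y + 60; vanishes at y ∈ {-3}. (1, -3): f_x = 0, f = 0 — SINGULAR.
  x = 2: f_y(2, y) = 6*y**2 + 40*y + 65; no integer root y with |y| ≤ 4.
  x = 3: f_y(3, y) = 6*y**2 + 42*y + 68; no integer root y with |y| ≤ 4.
  x = 4: f_y(4, y) = 6*y**2 + 44*y + 69; no integer root y with |y| ≤ 4.
Only singular point on the grid: (1, -3).
Classify: substitute x = 1 + u, y = -3 + v and expand: f = -u**3 - u**2*v + u*v**2 + 2*v**3 + v**2.
No constant or linear terms (consistent with a singular point). Quadratic part: v**2. Cubic part: -u**3 - u**2*v + u*v**2 + 2*v**3.
The quadratic part v**2 is a perfect square, so there is a single (double) tangent line v = 0, i.e. y = -3. Restricting the cubic part to that line (v = 0) leaves -u**3 ≠ 0, so f is not divisible by v and the branch is v² ≈ u**3 to lowest order — this is a cusp.
Classification: cusp.


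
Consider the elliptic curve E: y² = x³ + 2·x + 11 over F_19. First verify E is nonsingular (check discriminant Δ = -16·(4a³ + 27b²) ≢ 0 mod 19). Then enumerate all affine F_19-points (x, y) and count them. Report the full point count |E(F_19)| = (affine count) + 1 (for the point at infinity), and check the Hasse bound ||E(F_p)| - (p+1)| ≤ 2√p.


Affine points = {(0, 7), (0, 12), (2, 2), (2, 17), (3, 5), (3, 14), (4, 8), (4, 11), (6, 7), (6, 12), (7, 8), (7, 11), (8, 8), (8, 11), (9, 6), (9, 13), (10, 9), (10, 10), (13, 7), (13, 12), (14, 3), (14, 16), (16, 4), (16, 15)}; affine count = 24; |E(F_19)| = 25.

Discriminant check: Δ ∝ 4a³ + 27b² = 4·2³ + 27·11² = 4·8 + 27·121 ≡ 12 (mod 19). Nonzero ⇒ E is nonsingular.
For each x ∈ F_19, compute rhs = x³ + 2·x + 11 mod 19, then count y ∈ F_19 with y² ≡ rhs.
  x = 0: rhs = 11, matching y values: 7, 12 (2 points).
  x = 1: rhs = 14, matching y values: none (0 points).
  x = 2: rhs = 4, matching y values: 2, 17 (2 points).
  x = 3: rhs = 6, matching y values: 5, 14 (2 points).
  x = 4: rhs = 7, matching y values: 8, 11 (2 points).
  x = 5: rhs = 13, matching y values: none (0 points).
  x = 6: rhs = 11, matching y values: 7, 12 (2 points).
  x = 7: rhs = 7, matching y values: 8, 11 (2 points).
  x = 8: rhs = 7, matching y values: 8, 11 (2 points).
  x = 9: rhs = 17, matching y values: 6, 13 (2 points).
  x = 10: rhs = 5, matching y values: 9, 10 (2 points).
  x = 11: rhs = 15, matching y values: none (0 points).
  x = 12: rhs = 15, matching y values: none (0 points).
  x = 13: rhs = 11, matching y values: 7, 12 (2 points).
  x = 14: rhs = 9, matching y values: 3, 16 (2 points).
  x = 15: rhs = 15, matching y values: none (0 points).
  x = 16: rhs = 16, matching y values: 4, 15 (2 points).
  x = 17: rhs = 18, matching y values: none (0 points).
  x = 18: rhs = 8, matching y values: none (0 points).
Total affine count: 24.
Full point count |E(F_19)| = 24 + 1 = 25.
Hasse bound: |25 − (19+1)| = |5| = 5 ≤ 2√19 ≈ 8.7178 ✓.


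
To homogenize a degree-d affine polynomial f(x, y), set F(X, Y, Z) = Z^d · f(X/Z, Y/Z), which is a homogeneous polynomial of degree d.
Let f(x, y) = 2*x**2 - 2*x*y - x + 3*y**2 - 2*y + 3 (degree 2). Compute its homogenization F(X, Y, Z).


F(X, Y, Z) = 2*X**2 - 2*X*Y - X*Z + 3*Y**2 - 2*Y*Z + 3*Z**2

deg(f) = 2.
Substitute x = X/Z, y = Y/Z into f, then multiply by Z^2.
  monomial 2·x^2·y^0 ↦ 2·X^2·Y^0·Z^0.
  monomial -2·x^1·y^1 ↦ -2·X^1·Y^1·Z^0.
  monomial -1·x^1·y^0 ↦ -1·X^1·Y^0·Z^1.
  monomial 3·x^0·y^2 ↦ 3·X^0·Y^2·Z^0.
  monomial -2·x^0·y^1 ↦ -2·X^0·Y^1·Z^1.
  monomial 3·x^0·y^0 ↦ 3·X^0·Y^0·Z^2.
Collecting: F(X, Y, Z) = 2*X**2 - 2*X*Y - X*Z + 3*Y**2 - 2*Y*Z + 3*Z**2.


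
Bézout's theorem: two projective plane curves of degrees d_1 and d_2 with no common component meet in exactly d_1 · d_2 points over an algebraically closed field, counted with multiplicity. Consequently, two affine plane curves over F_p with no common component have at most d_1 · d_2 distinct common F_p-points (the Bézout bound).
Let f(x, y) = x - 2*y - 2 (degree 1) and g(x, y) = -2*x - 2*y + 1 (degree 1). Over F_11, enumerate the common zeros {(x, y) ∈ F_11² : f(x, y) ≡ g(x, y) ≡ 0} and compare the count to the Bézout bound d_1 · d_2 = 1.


Common zeros: {(1, 5)}; count = 1; Bézout bound = 1.

deg(f) = 1, deg(g) = 1, so Bézout bound = 1.
Scan x ∈ F_11. For each x, list the y ∈ F_11 with f(x, y) ≡ 0 and those with g(x, y) ≡ 0 (mod 11); the common zeros in that column are the intersection.
  x = 0: f ≡ 0 at y ∈ {10}; g ≡ 0 at y ∈ {6}; common: ∅.
  x = 1: f ≡ 0 at y ∈ {5}; g ≡ 0 at y ∈ {5}; common: {5}.
  x = 2: f ≡ 0 at y ∈ {0}; g ≡ 0 at y ∈ {4}; common: ∅.
  x = 3: f ≡ 0 at y ∈ {6}; g ≡ 0 at y ∈ {3}; common: ∅.
  x = 4: f ≡ 0 at y ∈ {1}; g ≡ 0 at y ∈ {2}; common: ∅.
  x = 5: f ≡ 0 at y ∈ {7}; g ≡ 0 at y ∈ {1}; common: ∅.
  x = 6: f ≡ 0 at y ∈ {2}; g ≡ 0 at y ∈ {0}; common: ∅.
  x = 7: f ≡ 0 at y ∈ {8}; g ≡ 0 at y ∈ {10}; common: ∅.
  x = 8: f ≡ 0 at y ∈ {3}; g ≡ 0 at y ∈ {9}; common: ∅.
  x = 9: f ≡ 0 at y ∈ {9}; g ≡ 0 at y ∈ {8}; common: ∅.
  x = 10: f ≡ 0 at y ∈ {4}; g ≡ 0 at y ∈ {7}; common: ∅.
Collecting: common zeros = {(1, 5)}, so the count is 1.
Comparison with the Bézout bound: 1 ≤ 1 = deg(f)·deg(g), as expected for curves with no common component (the bound is attained).


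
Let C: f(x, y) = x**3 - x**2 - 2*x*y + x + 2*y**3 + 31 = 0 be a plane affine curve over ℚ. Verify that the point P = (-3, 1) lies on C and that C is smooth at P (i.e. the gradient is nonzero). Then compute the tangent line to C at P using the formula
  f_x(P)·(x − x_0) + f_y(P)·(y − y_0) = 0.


Tangent line at P: 32*x + 12*y + 84 = 0.

Step 1: f(-3, 1) = 0, so P lies on C.
Step 2: partial derivatives
  f_x(x, y) = 3*x**2 - 2*x - 2*y + 1, f_y(x, y) = -2*x + 6*y**2.
  f_x(P) = 32, f_y(P) = 12 (gradient nonzero, so P is smooth).
Step 3: tangent line at P: 32·(x − -3) + 12·(y − 1) = 0.
Expanding: 32*x + 12*y + 84 = 0.


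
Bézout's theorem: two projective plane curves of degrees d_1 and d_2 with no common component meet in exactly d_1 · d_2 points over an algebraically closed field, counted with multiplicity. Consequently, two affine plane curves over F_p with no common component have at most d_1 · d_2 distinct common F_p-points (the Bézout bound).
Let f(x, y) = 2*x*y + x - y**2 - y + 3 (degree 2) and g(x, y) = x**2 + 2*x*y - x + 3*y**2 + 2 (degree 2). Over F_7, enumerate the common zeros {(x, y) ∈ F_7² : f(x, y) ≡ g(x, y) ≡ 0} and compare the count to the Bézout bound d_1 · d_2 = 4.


Common zeros: {(4, 0), (5, 5)}; count = 2; Bézout bound = 4.

deg(f) = 2, deg(g) = 2, so Bézout bound = 4.
Scan x ∈ F_7. For each x, list the y ∈ F_7 with f(x, y) ≡ 0 and those with g(x, y) ≡ 0 (mod 7); the common zeros in that column are the intersection.
  x = 0: f ≡ 0 at y ∈ ∅; g ≡ 0 at y ∈ {2, 5}; common: ∅.
  x = 1: f ≡ 0 at y ∈ ∅; g ≡ 0 at y ∈ {1, 3}; common: ∅.
  x = 2: f ≡ 0 at y ∈ {1, 2}; g ≡ 0 at y ∈ ∅; common: ∅.
  x = 3: f ≡ 0 at y ∈ {6}; g ≡ 0 at y ∈ ∅; common: ∅.
  x = 4: f ≡ 0 at y ∈ {0}; g ≡ 0 at y ∈ {0, 2}; common: {0}.
  x = 5: f ≡ 0 at y ∈ {4, 5}; g ≡ 0 at y ∈ {1, 5}; common: {5}.
  x = 6: f ≡ 0 at y ∈ ∅; g ≡ 0 at y ∈ ∅; common: ∅.
Collecting: common zeros = {(4, 0), (5, 5)}, so the count is 2.
Comparison with the Bézout bound: 2 ≤ 4 = deg(f)·deg(g), as expected for curves with no common component (the affine F_7-count falls short of the bound because intersections may lie at infinity, over extension fields, or carry multiplicity).


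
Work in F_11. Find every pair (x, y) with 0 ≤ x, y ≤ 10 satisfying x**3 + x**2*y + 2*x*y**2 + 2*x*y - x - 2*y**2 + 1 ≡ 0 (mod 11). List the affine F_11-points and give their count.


Affine F_11-points: {(1, 7), (3, 1), (3, 9), (4, 3), (4, 4), (5, 0), (5, 8), (7, 4), (7, 10), (9, 1), (9, 10)}; count = 11.

For each of the 121 pairs (x, y) ∈ F_11², evaluate f(x, y) mod 11. Record the zeros.
  x = 0: [0↦1, 1↦10, 2↦4, 3↦5, 4↦2, 5↦6, 6↦6, 7↦2, 8↦5, 9↦4, 10↦10]  zeros at y ∈ ∅
  x = 1: [0↦1, 1↦4, 2↦7, 3↦10, 4↦2, 5↦5, 6↦8, 7↦0, 8↦3, 9↦6, 10↦9]  zeros at y ∈ {7}
  x = 2: [0↦7, 1↦6, 2↦9, 3↦5, 4↦5, 5↦9, 6↦6, 7↦7, 8↦1, 9↦10, 10↦1]  zeros at y ∈ ∅
  x = 3: [0↦3, 1↦0, 2↦5, 3↦7, 4↦6, 5↦2, 6↦6, 7↦7, 8↦5, 9↦0, 10↦3]  zeros at y ∈ {1, 9}
  x = 4: [0↦6, 1↦3, 2↦1, 3↦0, 4↦0, 5↦1, 6↦3, 7↦6, 8↦10, 9↦4, 10↦10]  zeros at y ∈ {3, 4}
  x = 5: [0↦0, 1↦10, 2↦3, 3↦1, 4↦4, 5↦1, 6↦3, 7↦10, 8↦0, 9↦6, 10↦6]  zeros at y ∈ {0, 8}
  x = 6: [0↦2, 1↦5, 2↦6, 3↦5, 4↦2, 5↦8, 6↦1, 7↦3, 8↦3, 9↦1, 10↦8]  zeros at y ∈ ∅
  x = 7: [0↦7, 1↦5, 2↦5, 3↦7, 4↦0, 5↦6, 6↦3, 7↦2, 8↦3, 9↦6, 10↦0]  zeros at y ∈ {4, 10}
  x = 8: [0↦10, 1↦5, 2↦6, 3↦2, 4↦4, 5↦1, 6↦4, 7↦2, 8↦6, 9↦5, 10↦10]  zeros at y ∈ ∅
  x = 9: [0↦6, 1↦0, 2↦4, 3↦7, 4↦9, 5↦10, 6↦10, 7↦9, 8↦7, 9↦4, 10↦0]  zeros at y ∈ {1, 10}
  x = 10: [0↦1, 1↦7, 2↦5, 3↦6, 4↦10, 5↦6, 6↦5, 7↦7, 8↦1, 9↦9, 10↦9]  zeros at y ∈ ∅
Collecting zeros: affine points = {(1, 7), (3, 1), (3, 9), (4, 3), (4, 4), (5, 0), (5, 8), (7, 4), (7, 10), (9, 1), (9, 10)}.
Total count |C(F_11)_aff| = 11.


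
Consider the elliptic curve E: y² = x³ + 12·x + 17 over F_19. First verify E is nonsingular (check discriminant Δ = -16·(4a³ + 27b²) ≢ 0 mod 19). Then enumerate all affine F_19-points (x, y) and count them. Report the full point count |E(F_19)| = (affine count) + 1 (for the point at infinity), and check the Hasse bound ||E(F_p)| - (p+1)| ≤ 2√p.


Affine points = {(0, 6), (0, 13), (1, 7), (1, 12), (2, 7), (2, 12), (3, 2), (3, 17), (6, 1), (6, 18), (7, 8), (7, 11), (8, 6), (8, 13), (10, 4), (10, 15), (11, 6), (11, 13), (15, 0), (16, 7), (16, 12), (17, 2), (17, 17), (18, 2), (18, 17)}; affine count = 25; |E(F_19)| = 26.

Discriminant check: Δ ∝ 4a³ + 27b² = 4·12³ + 27·17² = 4·1728 + 27·289 ≡ 9 (mod 19). Nonzero ⇒ E is nonsingular.
For each x ∈ F_19, compute rhs = x³ + 12·x + 17 mod 19, then count y ∈ F_19 with y² ≡ rhs.
  x = 0: rhs = 17, matching y values: 6, 13 (2 points).
  x = 1: rhs = 11, matching y values: 7, 12 (2 points).
  x = 2: rhs = 11, matching y values: 7, 12 (2 points).
  x = 3: rhs = 4, matching y values: 2, 17 (2 points).
  x = 4: rhs = 15, matching y values: none (0 points).
  x = 5: rhs = 12, matching y values: none (0 points).
  x = 6: rhs = 1, matching y values: 1, 18 (2 points).
  x = 7: rhs = 7, matching y values: 8, 11 (2 points).
  x = 8: rhs = 17, matching y values: 6, 13 (2 points).
  x = 9: rhs = 18, matching y values: none (0 points).
  x = 10: rhs = 16, matching y values: 4, 15 (2 points).
  x = 11: rhs = 17, matching y values: 6, 13 (2 points).
  x = 12: rhs = 8, matching y values: none (0 points).
  x = 13: rhs = 14, matching y values: none (0 points).
  x = 14: rhs = 3, matching y values: none (0 points).
  x = 15: rhs = 0, matching y values: 0 (1 points).
  x = 16: rhs = 11, matching y values: 7, 12 (2 points).
  x = 17: rhs = 4, matching y values: 2, 17 (2 points).
  x = 18: rhs = 4, matching y values: 2, 17 (2 points).
Total affine count: 25.
Full point count |E(F_19)| = 25 + 1 = 26.
Hasse bound: |26 − (19+1)| = |6| = 6 ≤ 2√19 ≈ 8.7178 ✓.


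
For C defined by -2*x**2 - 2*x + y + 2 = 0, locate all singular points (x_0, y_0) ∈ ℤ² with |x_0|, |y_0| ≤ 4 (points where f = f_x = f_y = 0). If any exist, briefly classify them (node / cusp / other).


No singular points in the scanned grid; C is smooth there.

Compute partial derivatives:
  f_x = -4*x - 2.
  f_y = 1.
f_y = 1 is a nonzero constant, so f_y never vanishes: no point (x, y) can satisfy f = f_x = f_y = 0. In particular no (x, y) ∈ {−4, ..., 4}² is singular; the curve is smooth.


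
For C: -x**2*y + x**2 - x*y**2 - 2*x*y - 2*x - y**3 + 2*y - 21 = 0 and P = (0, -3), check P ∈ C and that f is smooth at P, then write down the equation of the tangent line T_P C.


Tangent line at P: -5*x - 25*y - 75 = 0.

Step 1: f(0, -3) = 0, so P lies on C.
Step 2: partial derivatives
  f_x(x, y) = -2*x*y + 2*x - y**2 - 2*y - 2, f_y(x, y) = -x**2 - 2*x*y - 2*x - 3*y**2 + 2.
  f_x(P) = -5, f_y(P) = -25 (gradient nonzero, so P is smooth).
Step 3: tangent line at P: -5·(x − 0) + -25·(y − -3) = 0.
Expanding: -5*x - 25*y - 75 = 0.


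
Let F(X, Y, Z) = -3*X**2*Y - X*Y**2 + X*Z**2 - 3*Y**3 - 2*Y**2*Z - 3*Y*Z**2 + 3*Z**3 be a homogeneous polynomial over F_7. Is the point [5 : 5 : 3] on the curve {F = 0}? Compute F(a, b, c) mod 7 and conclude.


F(5,5,3) ≡ 2 (mod 7); P is NOT on the curve.

Evaluate F(5, 5, 3) term-by-term (mod 7).
  -3*X**2*Y ↦ -3·25·5·1 = -375
  -X*Y**2 ↦ -1·5·25·1 = -125
  X*Z**2 ↦ 1·5·1·9 = 45
  -3*Y**3 ↦ -3·1·125·1 = -375
  -2*Y**2*Z ↦ -2·1·25·3 = -150
  -3*Y*Z**2 ↦ -3·1·5·9 = -135
  3*Z**3 ↦ 3·1·1·27 = 81
Sum: F(5, 5, 3) = (-375) + (-125) + (45) + (-375) + (-150) + (-135) + (81) = -1034.
Reducing mod 7: -1034 ≡ 2 (mod 7).
Since F(a, b, c) ≡ 2 ≠ 0 (mod 7), P does NOT lie on the curve.


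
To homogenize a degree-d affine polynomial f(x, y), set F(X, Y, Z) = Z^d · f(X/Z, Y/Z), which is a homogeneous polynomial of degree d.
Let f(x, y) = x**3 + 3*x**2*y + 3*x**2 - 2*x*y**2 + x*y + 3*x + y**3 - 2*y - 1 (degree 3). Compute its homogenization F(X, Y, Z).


F(X, Y, Z) = X**3 + 3*X**2*Y + 3*X**2*Z - 2*X*Y**2 + X*Y*Z + 3*X*Z**2 + Y**3 - 2*Y*Z**2 - Z**3

deg(f) = 3.
Substitute x = X/Z, y = Y/Z into f, then multiply by Z^3.
  monomial 1·x^3·y^0 ↦ 1·X^3·Y^0·Z^0.
  monomial 3·x^2·y^1 ↦ 3·X^2·Y^1·Z^0.
  monomial 3·x^2·y^0 ↦ 3·X^2·Y^0·Z^1.
  monomial -2·x^1·y^2 ↦ -2·X^1·Y^2·Z^0.
  monomial 1·x^1·y^1 ↦ 1·X^1·Y^1·Z^1.
  monomial 3·x^1·y^0 ↦ 3·X^1·Y^0·Z^2.
  monomial 1·x^0·y^3 ↦ 1·X^0·Y^3·Z^0.
  monomial -2·x^0·y^1 ↦ -2·X^0·Y^1·Z^2.
  monomial -1·x^0·y^0 ↦ -1·X^0·Y^0·Z^3.
Collecting: F(X, Y, Z) = X**3 + 3*X**2*Y + 3*X**2*Z - 2*X*Y**2 + X*Y*Z + 3*X*Z**2 + Y**3 - 2*Y*Z**2 - Z**3.


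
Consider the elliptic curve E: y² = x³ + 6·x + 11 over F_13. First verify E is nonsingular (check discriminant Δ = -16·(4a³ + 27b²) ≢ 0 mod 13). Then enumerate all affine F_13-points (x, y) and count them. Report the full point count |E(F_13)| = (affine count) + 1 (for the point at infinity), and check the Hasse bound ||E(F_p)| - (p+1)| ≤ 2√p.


Affine points = {(3, 2), (3, 11), (5, 6), (5, 7), (6, 4), (6, 9), (8, 5), (8, 8), (9, 1), (9, 12), (11, 2), (11, 11), (12, 2), (12, 11)}; affine count = 14; |E(F_13)| = 15.

Discriminant check: Δ ∝ 4a³ + 27b² = 4·6³ + 27·11² = 4·216 + 27·121 ≡ 10 (mod 13). Nonzero ⇒ E is nonsingular.
For each x ∈ F_13, compute rhs = x³ + 6·x + 11 mod 13, then count y ∈ F_13 with y² ≡ rhs.
  x = 0: rhs = 11, matching y values: none (0 points).
  x = 1: rhs = 5, matching y values: none (0 points).
  x = 2: rhs = 5, matching y values: none (0 points).
  x = 3: rhs = 4, matching y values: 2, 11 (2 points).
  x = 4: rhs = 8, matching y values: none (0 points).
  x = 5: rhs = 10, matching y values: 6, 7 (2 points).
  x = 6: rhs = 3, matching y values: 4, 9 (2 points).
  x = 7: rhs = 6, matching y values: none (0 points).
  x = 8: rhs = 12, matching y values: 5, 8 (2 points).
  x = 9: rhs = 1, matching y values: 1, 12 (2 points).
  x = 10: rhs = 5, matching y values: none (0 points).
  x = 11: rhs = 4, matching y values: 2, 11 (2 points).
  x = 12: rhs = 4, matching y values: 2, 11 (2 points).
Total affine count: 14.
Full point count |E(F_13)| = 14 + 1 = 15.
Hasse bound: |15 − (13+1)| = |1| = 1 ≤ 2√13 ≈ 7.2111 ✓.


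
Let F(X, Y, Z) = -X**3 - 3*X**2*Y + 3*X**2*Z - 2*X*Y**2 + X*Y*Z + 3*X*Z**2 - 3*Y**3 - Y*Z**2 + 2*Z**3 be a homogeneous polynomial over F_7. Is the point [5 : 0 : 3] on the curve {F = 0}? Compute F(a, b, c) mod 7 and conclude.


F(5,0,3) ≡ 2 (mod 7); P is NOT on the curve.

Evaluate F(5, 0, 3) term-by-term (mod 7).
  -X**3 ↦ -1·125·1·1 = -125
  -3*X**2*Y ↦ -3·25·0·1 = 0
  3*X**2*Z ↦ 3·25·1·3 = 225
  -2*X*Y**2 ↦ -2·5·0·1 = 0
  X*Y*Z ↦ 1·5·0·3 = 0
  3*X*Z**2 ↦ 3·5·1·9 = 135
  -3*Y**3 ↦ -3·1·0·1 = 0
  -Y*Z**2 ↦ -1·1·0·9 = 0
  2*Z**3 ↦ 2·1·1·27 = 54
Sum: F(5, 0, 3) = (-125) + (0) + (225) + (0) + (0) + (135) + (0) + (0) + (54) = 289.
Reducing mod 7: 289 ≡ 2 (mod 7).
Since F(a, b, c) ≡ 2 ≠ 0 (mod 7), P does NOT lie on the curve.


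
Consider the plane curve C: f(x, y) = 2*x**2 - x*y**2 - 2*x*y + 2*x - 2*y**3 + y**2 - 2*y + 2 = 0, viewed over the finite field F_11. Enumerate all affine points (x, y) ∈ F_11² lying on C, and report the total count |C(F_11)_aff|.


Affine F_11-points: {(0, 7), (1, 1), (1, 5), (2, 4), (2, 8), (3, 7), (4, 8), (4, 9), (5, 1), (6, 2), (6, 3), (6, 9), (8, 2), (9, 4), (10, 5)}; count = 15.

For each of the 121 pairs (x, y) ∈ F_11², evaluate f(x, y) mod 11. Record the zeros.
  x = 0: [0↦2, 1↦10, 2↦8, 3↦6, 4↦3, 5↦9, 6↦1, 7↦0, 8↦5, 9↦4, 10↦7]  zeros at y ∈ {7}
  x = 1: [0↦6, 1↦0, 2↦4, 3↦6, 4↦5, 5↦0, 6↦1, 7↦7, 8↦6, 9↦8, 10↦1]  zeros at y ∈ {1, 5}
  x = 2: [0↦3, 1↦5, 2↦4, 3↦10, 4↦0, 5↦6, 6↦5, 7↦7, 8↦0, 9↦5, 10↦10]  zeros at y ∈ {4, 8}
  x = 3: [0↦4, 1↦3, 2↦8, 3↦7, 4↦10, 5↦5, 6↦2, 7↦0, 8↦9, 9↦6, 10↦1]  zeros at y ∈ {7}
  x = 4: [0↦9, 1↦5, 2↦5, 3↦8, 4↦2, 5↦8, 6↦3, 7↦8, 8↦0, 9↦0, 10↦7]  zeros at y ∈ {8, 9}
  x = 5: [0↦7, 1↦0, 2↦6, 3↦2, 4↦9, 5↦4, 6↦8, 7↦9, 8↦6, 9↦9, 10↦6]  zeros at y ∈ {1}
  x = 6: [0↦9, 1↦10, 2↦0, 3↦0, 4↦9, 5↦4, 6↦6, 7↦3, 8↦5, 9↦0, 10↦9]  zeros at y ∈ {2, 3, 9}
  x = 7: [0↦4, 1↦2, 2↦9, 3↦2, 4↦2, 5↦8, 6↦8, 7↦1, 8↦8, 9↦6, 10↦5]  zeros at y ∈ ∅
  x = 8: [0↦3, 1↦9, 2↦0, 3↦8, 4↦10, 5↦5, 6↦3, 7↦3, 8↦4, 9↦5, 10↦5]  zeros at y ∈ {2}
  x = 9: [0↦6, 1↦9, 2↦6, 3↦7, 4↦0, 5↦6, 6↦2, 7↦9, 8↦4, 9↦8, 10↦9]  zeros at y ∈ {4}
  x = 10: [0↦2, 1↦2, 2↦5, 3↦10, 4↦5, 5↦0, 6↦5, 7↦8, 8↦8, 9↦4, 10↦6]  zeros at y ∈ {5}
Collecting zeros: affine points = {(0, 7), (1, 1), (1, 5), (2, 4), (2, 8), (3, 7), (4, 8), (4, 9), (5, 1), (6, 2), (6, 3), (6, 9), (8, 2), (9, 4), (10, 5)}.
Total count |C(F_11)_aff| = 15.


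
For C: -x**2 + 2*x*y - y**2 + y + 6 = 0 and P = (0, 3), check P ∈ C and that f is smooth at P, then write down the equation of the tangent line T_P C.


Tangent line at P: 6*x - 5*y + 15 = 0.

Step 1: f(0, 3) = 0, so P lies on C.
Step 2: partial derivatives
  f_x(x, y) = -2*x + 2*y, f_y(x, y) = 2*x - 2*y + 1.
  f_x(P) = 6, f_y(P) = -5 (gradient nonzero, so P is smooth).
Step 3: tangent line at P: 6·(x − 0) + -5·(y − 3) = 0.
Expanding: 6*x - 5*y + 15 = 0.


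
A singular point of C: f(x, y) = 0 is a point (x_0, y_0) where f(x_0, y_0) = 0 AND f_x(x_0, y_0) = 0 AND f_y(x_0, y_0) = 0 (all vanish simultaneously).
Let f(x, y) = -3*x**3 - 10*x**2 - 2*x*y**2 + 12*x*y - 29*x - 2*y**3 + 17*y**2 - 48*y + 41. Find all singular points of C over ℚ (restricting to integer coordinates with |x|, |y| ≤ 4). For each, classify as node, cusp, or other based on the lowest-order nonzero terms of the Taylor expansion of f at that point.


Singular points: {(-1, 3)}; classification: node.

Compute partial derivatives:
  f_x = -9*x**2 - 20*x - 2*y**2 + 12*y - 29.
  f_y = -4*x*y + 12*x - 6*y**2 + 34*y - 48.
Scan x_0 ∈ {−4, ..., 4}. For each x_0, f_y(x_0, y) is a polynomial in y; find its integer roots y ∈ {−4, ..., 4}, then test f_x and f at those candidates.
  x = -4: f_y(-4, y) = -6*y**2 + 50*y - 96; vanishes at y ∈ {3}. (-4, 3): f_x = -75 ≠ 0.
  x = -3: f_y(-3, y) = -6*y**2 + 46*y - 84; vanishes at y ∈ {3}. (-3, 3): f_x = -32 ≠ 0.
  x = -2: f_y(-2, y) = -6*y**2 + 42*y - 72; vanishes at y ∈ {3, 4}. (-2, 3): f_x = -7 ≠ 0; (-2, 4): f_x = -9 ≠ 0.
  x = -1: f_y(-1, y) = -6*y**2 + 38*y - 60; vanishes at y ∈ {3}. (-1, 3): f_x = 0, f = 0 — SINGULAR.
  x = 0: f_y(0, y) = -6*y**2 + 34*y - 48; vanishes at y ∈ {3}. (0, 3): f_x = -11 ≠ 0.
  x = 1: f_y(1, y) = -6*y**2 + 30*y - 36; vanishes at y ∈ {2, 3}. (1, 2): f_x = -42 ≠ 0; (1, 3): f_x = -40 ≠ 0.
  x = 2: f_y(2, y) = -6*y**2 + 26*y - 24; vanishes at y ∈ {3}. (2, 3): f_x = -87 ≠ 0.
  x = 3: f_y(3, y) = -6*y**2 + 22*y - 12; vanishes at y ∈ {3}. (3, 3): f_x = -152 ≠ 0.
  x = 4: f_y(4, y) = -6*y**2 + 18*y; vanishes at y ∈ {0, 3}. (4, 0): f_x = -253 ≠ 0; (4, 3): f_x = -235 ≠ 0.
Only singular point on the grid: (-1, 3).
Classify: substitute x = -1 + u, y = 3 + v and expand: f = -3*u**3 - u**2 - 2*u*v**2 - 2*v**3 + v**2.
No constant or linear terms (consistent with a singular point). Quadratic part: -u**2 + v**2. Cubic part: -3*u**3 - 2*u*v**2 - 2*v**3.
The quadratic part v**2 - u**2 = (v − u)(v + u) splits into two distinct linear factors, so there are two distinct tangent lines y − 3 = ±(x − -1) — this is a node (ordinary double point).
Classification: node.


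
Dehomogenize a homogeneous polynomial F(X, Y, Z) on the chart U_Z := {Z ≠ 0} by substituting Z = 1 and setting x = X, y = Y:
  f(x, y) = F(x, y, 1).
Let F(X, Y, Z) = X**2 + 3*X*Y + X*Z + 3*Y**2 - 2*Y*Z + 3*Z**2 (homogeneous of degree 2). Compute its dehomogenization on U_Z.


f(x, y) = x**2 + 3*x*y + x + 3*y**2 - 2*y + 3

On U_Z we set Z = 1. Each monomial c·X^i·Y^j·Z^k in F becomes c·x^i·y^j·1^k = c·x^i·y^j.
Substituting Z = 1: F(X, Y, 1) = x**2 + 3*x*y + x + 3*y**2 - 2*y + 3.
Note: deg(f) ≤ deg(F) = 2; strict inequality happens when F is divisible by Z (lost terms).


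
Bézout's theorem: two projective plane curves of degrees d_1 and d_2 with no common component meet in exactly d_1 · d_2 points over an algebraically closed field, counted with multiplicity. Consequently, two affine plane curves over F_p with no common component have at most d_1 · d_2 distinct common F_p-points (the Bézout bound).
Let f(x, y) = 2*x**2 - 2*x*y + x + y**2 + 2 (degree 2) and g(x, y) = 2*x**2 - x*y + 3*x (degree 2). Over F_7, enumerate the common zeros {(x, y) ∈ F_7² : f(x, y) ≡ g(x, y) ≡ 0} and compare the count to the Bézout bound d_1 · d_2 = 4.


Common zeros: ∅; count = 0; Bézout bound = 4.

deg(f) = 2, deg(g) = 2, so Bézout bound = 4.
Scan x ∈ F_7. For each x, list the y ∈ F_7 with f(x, y) ≡ 0 and those with g(x, y) ≡ 0 (mod 7); the common zeros in that column are the intersection.
  x = 0: f ≡ 0 at y ∈ ∅; g ≡ 0 at y ∈ {0, 1, 2, 3, 4, 5, 6}; common: ∅.
  x = 1: f ≡ 0 at y ∈ ∅; g ≡ 0 at y ∈ {5}; common: ∅.
  x = 2: f ≡ 0 at y ∈ ∅; g ≡ 0 at y ∈ {0}; common: ∅.
  x = 3: f ≡ 0 at y ∈ {3}; g ≡ 0 at y ∈ {2}; common: ∅.
  x = 4: f ≡ 0 at y ∈ ∅; g ≡ 0 at y ∈ {4}; common: ∅.
  x = 5: f ≡ 0 at y ∈ ∅; g ≡ 0 at y ∈ {6}; common: ∅.
  x = 6: f ≡ 0 at y ∈ ∅; g ≡ 0 at y ∈ {1}; common: ∅.
Collecting: common zeros = ∅, so the count is 0.
Comparison with the Bézout bound: 0 ≤ 4 = deg(f)·deg(g), as expected for curves with no common component (the affine F_7-count falls short of the bound because intersections may lie at infinity, over extension fields, or carry multiplicity).


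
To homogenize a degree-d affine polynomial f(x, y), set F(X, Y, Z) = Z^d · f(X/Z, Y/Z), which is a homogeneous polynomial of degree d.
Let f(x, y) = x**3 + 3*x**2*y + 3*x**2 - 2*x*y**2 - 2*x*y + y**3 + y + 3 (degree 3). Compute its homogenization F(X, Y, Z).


F(X, Y, Z) = X**3 + 3*X**2*Y + 3*X**2*Z - 2*X*Y**2 - 2*X*Y*Z + Y**3 + Y*Z**2 + 3*Z**3

deg(f) = 3.
Substitute x = X/Z, y = Y/Z into f, then multiply by Z^3.
  monomial 1·x^3·y^0 ↦ 1·X^3·Y^0·Z^0.
  monomial 3·x^2·y^1 ↦ 3·X^2·Y^1·Z^0.
  monomial 3·x^2·y^0 ↦ 3·X^2·Y^0·Z^1.
  monomial -2·x^1·y^2 ↦ -2·X^1·Y^2·Z^0.
  monomial -2·x^1·y^1 ↦ -2·X^1·Y^1·Z^1.
  monomial 1·x^0·y^3 ↦ 1·X^0·Y^3·Z^0.
  monomial 1·x^0·y^1 ↦ 1·X^0·Y^1·Z^2.
  monomial 3·x^0·y^0 ↦ 3·X^0·Y^0·Z^3.
Collecting: F(X, Y, Z) = X**3 + 3*X**2*Y + 3*X**2*Z - 2*X*Y**2 - 2*X*Y*Z + Y**3 + Y*Z**2 + 3*Z**3.


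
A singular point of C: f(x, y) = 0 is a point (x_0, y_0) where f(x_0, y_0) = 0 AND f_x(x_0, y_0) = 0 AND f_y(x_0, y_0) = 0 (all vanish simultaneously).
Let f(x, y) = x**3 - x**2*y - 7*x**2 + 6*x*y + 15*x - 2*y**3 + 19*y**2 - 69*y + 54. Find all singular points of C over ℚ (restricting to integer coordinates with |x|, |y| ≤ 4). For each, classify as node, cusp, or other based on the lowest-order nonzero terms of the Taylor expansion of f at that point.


Singular points: {(3, 3)}; classification: node.

Compute partial derivatives:
  f_x = 3*x**2 - 2*x*y - 14*x + 6*y + 15.
  f_y = -x**2 + 6*x - 6*y**2 + 38*y - 69.
Scan x_0 ∈ {−4, ..., 4}. For each x_0, f_y(x_0, y) is a polynomial in y; find its integer roots y ∈ {−4, ..., 4}, then test f_x and f at those candidates.
  x = -4: f_y(-4, y) = -6*y**2 + 38*y - 109; no integer root y with |y| ≤ 4.
  x = -3: f_y(-3, y) = -6*y**2 + 38*y - 96; no integer root y with |y| ≤ 4.
  x = -2: f_y(-2, y) = -6*y**2 + 38*y - 85; no integer root y with |y| ≤ 4.
  x = -1: f_y(-1, y) = -6*y**2 + 38*y - 76; no integer root y with |y| ≤ 4.
  x = 0: f_y(0, y) = -6*y**2 + 38*y - 69; no integer root y with |y| ≤ 4.
  x = 1: f_y(1, y) = -6*y**2 + 38*y - 64; no integer root y with |y| ≤ 4.
  x = 2: f_y(2, y) = -6*y**2 + 38*y - 61; no integer root y with |y| ≤ 4.
  x = 3: f_y(3, y) = -6*y**2 + 38*y - 60; vanishes at y ∈ {3}. (3, 3): f_x = 0, f = 0 — SINGULAR.
  x = 4: f_y(4, y) = -6*y**2 + 38*y - 61; no integer root y with |y| ≤ 4.
Only singular point on the grid: (3, 3).
Classify: substitute x = 3 + u, y = 3 + v and expand: f = u**3 - u**2*v - u**2 - 2*v**3 + v**2.
No constant or linear terms (consistent with a singular point). Quadratic part: -u**2 + v**2. Cubic part: u**3 - u**2*v - 2*v**3.
The quadratic part v**2 - u**2 = (v − u)(v + u) splits into two distinct linear factors, so there are two distinct tangent lines y − 3 = ±(x − 3) — this is a node (ordinary double point).
Classification: node.


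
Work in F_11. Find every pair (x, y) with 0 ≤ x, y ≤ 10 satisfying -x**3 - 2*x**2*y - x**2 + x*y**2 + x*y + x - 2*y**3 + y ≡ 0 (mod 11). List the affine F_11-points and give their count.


Affine F_11-points: {(0, 0), (1, 7), (2, 8), (3, 0), (5, 3), (6, 5), (7, 0), (7, 10), (9, 1), (9, 10), (10, 5)}; count = 11.

For each of the 121 pairs (x, y) ∈ F_11², evaluate f(x, y) mod 11. Record the zeros.
  x = 0: [0↦0, 1↦10, 2↦8, 3↦4, 4↦8, 5↦8, 6↦3, 7↦3, 8↦7, 9↦3, 10↦1]  zeros at y ∈ {0}
  x = 1: [0↦10, 1↦9, 2↦9, 3↦9, 4↦8, 5↦5, 6↦10, 7↦0, 8↦7, 9↦8, 10↦2]  zeros at y ∈ {7}
  x = 2: [0↦1, 1↦7, 2↦5, 3↦5, 4↦6, 5↦7, 6↦7, 7↦5, 8↦0, 9↦2, 10↦10]  zeros at y ∈ {8}
  x = 3: [0↦0, 1↦9, 2↦1, 3↦8, 4↦7, 5↦8, 6↦10, 7↦1, 8↦2, 9↦1, 10↦8]  zeros at y ∈ {0}
  x = 4: [0↦1, 1↦9, 2↦2, 3↦1, 4↦5, 5↦2, 6↦2, 7↦4, 8↦7, 9↦10, 10↦1]  zeros at y ∈ ∅
  x = 5: [0↦9, 1↦1, 2↦2, 3↦0, 4↦5, 5↦5, 6↦10, 7↦8, 8↦9, 9↦1, 10↦5]  zeros at y ∈ {3}
  x = 6: [0↦7, 1↦1, 2↦6, 3↦10, 4↦1, 5↦0, 6↦6, 7↦7, 8↦2, 9↦1, 10↦3]  zeros at y ∈ {5}
  x = 7: [0↦0, 1↦3, 2↦8, 3↦3, 4↦9, 5↦3, 6↦6, 7↦6, 8↦2, 9↦4, 10↦0]  zeros at y ∈ {0, 10}
  x = 8: [0↦4, 1↦1, 2↦2, 3↦6, 4↦1, 5↦8, 6↦4, 7↦10, 8↦3, 9↦4, 10↦1]  zeros at y ∈ ∅
  x = 9: [0↦2, 1↦0, 2↦4, 3↦2, 4↦4, 5↦9, 6↦5, 7↦2, 8↦10, 9↦6, 10↦0]  zeros at y ∈ {1, 10}
  x = 10: [0↦10, 1↦5, 2↦8, 3↦7, 4↦1, 5↦0, 6↦3, 7↦9, 8↦6, 9↦4, 10↦2]  zeros at y ∈ {5}
Collecting zeros: affine points = {(0, 0), (1, 7), (2, 8), (3, 0), (5, 3), (6, 5), (7, 0), (7, 10), (9, 1), (9, 10), (10, 5)}.
Total count |C(F_11)_aff| = 11.


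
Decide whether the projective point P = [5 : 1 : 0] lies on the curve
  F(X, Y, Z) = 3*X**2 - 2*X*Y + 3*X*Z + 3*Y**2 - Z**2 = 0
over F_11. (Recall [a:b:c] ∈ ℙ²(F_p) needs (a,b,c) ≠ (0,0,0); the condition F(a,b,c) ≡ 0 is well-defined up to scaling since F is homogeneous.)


F(5,1,0) ≡ 2 (mod 11); P is NOT on the curve.

Evaluate F(5, 1, 0) term-by-term (mod 11).
  3*X**2 ↦ 3·25·1·1 = 75
  -2*X*Y ↦ -2·5·1·1 = -10
  3*X*Z ↦ 3·5·1·0 = 0
  3*Y**2 ↦ 3·1·1·1 = 3
  -Z**2 ↦ -1·1·1·0 = 0
Sum: F(5, 1, 0) = (75) + (-10) + (0) + (3) + (0) = 68.
Reducing mod 11: 68 ≡ 2 (mod 11).
Since F(a, b, c) ≡ 2 ≠ 0 (mod 11), P does NOT lie on the curve.


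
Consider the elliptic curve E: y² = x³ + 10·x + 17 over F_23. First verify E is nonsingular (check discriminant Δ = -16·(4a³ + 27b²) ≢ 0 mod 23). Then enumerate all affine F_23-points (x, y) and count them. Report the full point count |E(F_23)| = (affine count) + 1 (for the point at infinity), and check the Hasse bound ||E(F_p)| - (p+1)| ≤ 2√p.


Affine points = {(4, 11), (4, 12), (5, 10), (5, 13), (7, 4), (7, 19), (9, 10), (9, 13), (10, 6), (10, 17), (11, 3), (11, 20), (12, 5), (12, 18), (14, 7), (14, 16), (15, 0), (16, 8), (16, 15), (18, 7), (18, 16), (20, 11), (20, 12), (21, 9), (21, 14), (22, 11), (22, 12)}; affine count = 27; |E(F_23)| = 28.

Discriminant check: Δ ∝ 4a³ + 27b² = 4·10³ + 27·17² = 4·1000 + 27·289 ≡ 4 (mod 23). Nonzero ⇒ E is nonsingular.
For each x ∈ F_23, compute rhs = x³ + 10·x + 17 mod 23, then count y ∈ F_23 with y² ≡ rhs.
  x = 0: rhs = 17, matching y values: none (0 points).
  x = 1: rhs = 5, matching y values: none (0 points).
  x = 2: rhs = 22, matching y values: none (0 points).
  x = 3: rhs = 5, matching y values: none (0 points).
  x = 4: rhs = 6, matching y values: 11, 12 (2 points).
  x = 5: rhs = 8, matching y values: 10, 13 (2 points).
  x = 6: rhs = 17, matching y values: none (0 points).
  x = 7: rhs = 16, matching y values: 4, 19 (2 points).
  x = 8: rhs = 11, matching y values: none (0 points).
  x = 9: rhs = 8, matching y values: 10, 13 (2 points).
  x = 10: rhs = 13, matching y values: 6, 17 (2 points).
  x = 11: rhs = 9, matching y values: 3, 20 (2 points).
  x = 12: rhs = 2, matching y values: 5, 18 (2 points).
  x = 13: rhs = 21, matching y values: none (0 points).
  x = 14: rhs = 3, matching y values: 7, 16 (2 points).
  x = 15: rhs = 0, matching y values: 0 (1 points).
  x = 16: rhs = 18, matching y values: 8, 15 (2 points).
  x = 17: rhs = 17, matching y values: none (0 points).
  x = 18: rhs = 3, matching y values: 7, 16 (2 points).
  x = 19: rhs = 5, matching y values: none (0 points).
  x = 20: rhs = 6, matching y values: 11, 12 (2 points).
  x = 21: rhs = 12, matching y values: 9, 14 (2 points).
  x = 22: rhs = 6, matching y values: 11, 12 (2 points).
Total affine count: 27.
Full point count |E(F_23)| = 27 + 1 = 28.
Hasse bound: |28 − (23+1)| = |4| = 4 ≤ 2√23 ≈ 9.5917 ✓.


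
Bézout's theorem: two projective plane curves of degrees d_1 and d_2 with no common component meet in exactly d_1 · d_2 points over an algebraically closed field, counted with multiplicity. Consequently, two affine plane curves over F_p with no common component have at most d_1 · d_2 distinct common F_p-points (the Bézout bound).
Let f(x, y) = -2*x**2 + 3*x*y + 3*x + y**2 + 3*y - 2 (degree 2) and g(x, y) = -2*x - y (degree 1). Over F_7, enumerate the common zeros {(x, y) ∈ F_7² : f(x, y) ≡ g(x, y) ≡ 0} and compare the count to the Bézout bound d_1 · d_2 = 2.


Common zeros: ∅; count = 0; Bézout bound = 2.

deg(f) = 2, deg(g) = 1, so Bézout bound = 2.
Scan x ∈ F_7. For each x, list the y ∈ F_7 with f(x, y) ≡ 0 and those with g(x, y) ≡ 0 (mod 7); the common zeros in that column are the intersection.
  x = 0: f ≡ 0 at y ∈ ∅; g ≡ 0 at y ∈ {0}; common: ∅.
  x = 1: f ≡ 0 at y ∈ ∅; g ≡ 0 at y ∈ {5}; common: ∅.
  x = 2: f ≡ 0 at y ∈ ∅; g ≡ 0 at y ∈ {3}; common: ∅.
  x = 3: f ≡ 0 at y ∈ ∅; g ≡ 0 at y ∈ {1}; common: ∅.
  x = 4: f ≡ 0 at y ∈ ∅; g ≡ 0 at y ∈ {6}; common: ∅.
  x = 5: f ≡ 0 at y ∈ ∅; g ≡ 0 at y ∈ {4}; common: ∅.
  x = 6: f ≡ 0 at y ∈ {0}; g ≡ 0 at y ∈ {2}; common: ∅.
Collecting: common zeros = ∅, so the count is 0.
Comparison with the Bézout bound: 0 ≤ 2 = deg(f)·deg(g), as expected for curves with no common component (the affine F_7-count falls short of the bound because intersections may lie at infinity, over extension fields, or carry multiplicity).


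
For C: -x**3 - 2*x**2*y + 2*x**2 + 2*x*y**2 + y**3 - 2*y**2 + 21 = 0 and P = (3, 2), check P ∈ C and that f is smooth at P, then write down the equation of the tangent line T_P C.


Tangent line at P: -31*x + 10*y + 73 = 0.

Step 1: f(3, 2) = 0, so P lies on C.
Step 2: partial derivatives
  f_x(x, y) = -3*x**2 - 4*x*y + 4*x + 2*y**2, f_y(x, y) = -2*x**2 + 4*x*y + 3*y**2 - 4*y.
  f_x(P) = -31, f_y(P) = 10 (gradient nonzero, so P is smooth).
Step 3: tangent line at P: -31·(x − 3) + 10·(y − 2) = 0.
Expanding: -31*x + 10*y + 73 = 0.


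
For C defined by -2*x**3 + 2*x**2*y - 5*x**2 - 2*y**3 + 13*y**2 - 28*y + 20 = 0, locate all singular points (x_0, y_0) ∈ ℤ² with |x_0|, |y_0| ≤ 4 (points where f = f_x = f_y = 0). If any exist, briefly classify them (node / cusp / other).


Singular points: {(0, 2)}; classification: node.

Compute partial derivatives:
  f_x = -6*x**2 + 4*x*y - 10*x.
  f_y = 2*x**2 - 6*y**2 + 26*y - 28.
Scan x_0 ∈ {−4, ..., 4}. For each x_0, f_y(x_0, y) is a polynomial in y; find its integer roots y ∈ {−4, ..., 4}, then test f_x and f at those candidates.
  x = -4: f_y(-4, y) = -6*y**2 + 26*y + 4; no integer root y with |y| ≤ 4.
  x = -3: f_y(-3, y) = -6*y**2 + 26*y - 10; no integer root y with |y| ≤ 4.
  x = -2: f_y(-2, y) = -6*y**2 + 26*y - 20; vanishes at y ∈ {1}. (-2, 1): f_x = -12 ≠ 0.
  x = -1: f_y(-1, y) = -6*y**2 + 26*y - 26; no integer root y with |y| ≤ 4.
  x = 0: f_y(0, y) = -6*y**2 + 26*y - 28; vanishes at y ∈ {2}. (0, 2): f_x = 0, f = 0 — SINGULAR.
  x = 1: f_y(1, y) = -6*y**2 + 26*y - 26; no integer root y with |y| ≤ 4.
  x = 2: f_y(2, y) = -6*y**2 + 26*y - 20; vanishes at y ∈ {1}. (2, 1): f_x = -36 ≠ 0.
  x = 3: f_y(3, y) = -6*y**2 + 26*y - 10; no integer root y with |y| ≤ 4.
  x = 4: f_y(4, y) = -6*y**2 + 26*y + 4; no integer root y with |y| ≤ 4.
Only singular point on the grid: (0, 2).
Classify: substitute x = 0 + u, y = 2 + v and expand: f = -2*u**3 + 2*u**2*v - u**2 - 2*v**3 + v**2.
No constant or linear terms (consistent with a singular point). Quadratic part: -u**2 + v**2. Cubic part: -2*u**3 + 2*u**2*v - 2*v**3.
The quadratic part v**2 - u**2 = (v − u)(v + u) splits into two distinct linear factors, so there are two distinct tangent lines y − 2 = ±(x − 0) — this is a node (ordinary double point).
Classification: node.


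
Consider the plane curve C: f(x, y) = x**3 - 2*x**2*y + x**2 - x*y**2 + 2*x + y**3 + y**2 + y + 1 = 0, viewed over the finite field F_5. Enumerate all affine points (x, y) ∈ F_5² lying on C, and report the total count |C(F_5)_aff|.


Affine F_5-points: {(0, 2), (0, 3), (0, 4), (1, 0), (1, 1), (1, 4), (2, 1), (3, 1)}; count = 8.

For each of the 25 pairs (x, y) ∈ F_5², evaluate f(x, y) mod 5. Record the zeros.
  x = 0: [0↦1, 1↦4, 2↦0, 3↦0, 4↦0]  zeros at y ∈ {2, 3, 4}
  x = 1: [0↦0, 1↦0, 2↦1, 3↦4, 4↦0]  zeros at y ∈ {0, 1, 4}
  x = 2: [0↦2, 1↦0, 2↦2, 3↦4, 4↦2]  zeros at y ∈ {1}
  x = 3: [0↦3, 1↦0, 2↦4, 3↦1, 4↦2]  zeros at y ∈ {1}
  x = 4: [0↦4, 1↦1, 2↦3, 3↦1, 4↦1]  zeros at y ∈ ∅
Collecting zeros: affine points = {(0, 2), (0, 3), (0, 4), (1, 0), (1, 1), (1, 4), (2, 1), (3, 1)}.
Total count |C(F_5)_aff| = 8.
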